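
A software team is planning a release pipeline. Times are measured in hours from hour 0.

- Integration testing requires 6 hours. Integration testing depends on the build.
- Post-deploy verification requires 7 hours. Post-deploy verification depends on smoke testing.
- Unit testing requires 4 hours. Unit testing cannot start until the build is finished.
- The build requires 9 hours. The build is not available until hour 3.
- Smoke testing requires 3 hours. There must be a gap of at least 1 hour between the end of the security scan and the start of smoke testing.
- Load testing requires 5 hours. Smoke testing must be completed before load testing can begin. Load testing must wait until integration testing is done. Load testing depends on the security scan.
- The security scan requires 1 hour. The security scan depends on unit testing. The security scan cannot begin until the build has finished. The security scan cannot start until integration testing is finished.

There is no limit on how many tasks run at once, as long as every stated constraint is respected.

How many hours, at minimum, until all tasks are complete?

30

After its own release at hour 3, the build can start at hour 3 and finishes at hour 12.
Integration testing waits on the build (finishes hour 12), so it starts at hour 12 and finishes at 12 + 6 = hour 18.
Unit testing cannot begin until the build (finishes hour 12). It runs from hour 12 to 12 + 4 = hour 16.
The security scan has to wait for unit testing (finishes hour 16); the build (finishes hour 12); integration testing (finishes hour 18). The latest of these is hour 18, so the security scan runs hour 18 to 18 + 1 = hour 19.
After the security scan (finishes hour 19, plus 1-hour gap → hour 20), smoke testing can start at hour 20 and finishes at hour 23.
Post-deploy verification cannot begin until smoke testing (finishes hour 23). It runs from hour 23 to 23 + 7 = hour 30.
Load testing needs all of smoke testing (finishes hour 23); integration testing (finishes hour 18); the security scan (finishes hour 19). That puts its earliest start at hour 23; it finishes at 23 + 5 = hour 28.
All tasks are finished once the last one completes. Finish times: The build at 12, Unit testing at 16, Integration testing at 18, The security scan at 19, Smoke testing at 23, Load testing at 28, Post-deploy verification at 30. The latest is hour 30.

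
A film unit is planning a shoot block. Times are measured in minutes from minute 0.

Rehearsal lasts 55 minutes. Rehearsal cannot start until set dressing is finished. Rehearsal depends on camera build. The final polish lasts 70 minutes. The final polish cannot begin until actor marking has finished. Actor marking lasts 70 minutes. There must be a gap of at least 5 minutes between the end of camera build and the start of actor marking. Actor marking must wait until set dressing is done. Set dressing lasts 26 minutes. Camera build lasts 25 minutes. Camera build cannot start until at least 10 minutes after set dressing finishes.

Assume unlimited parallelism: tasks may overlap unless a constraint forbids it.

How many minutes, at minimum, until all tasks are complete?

Nothing blocks set dressing, so it runs from minute 0 to minute 26.
Camera build waits on set dressing (finishes minute 26, plus 10-minute gap → minute 36), so it starts at minute 36 and finishes at 36 + 25 = minute 61.
For rehearsal: set dressing (finishes minute 26); camera build (finishes minute 61). Taking the maximum gives a start of minute 61, and it finishes at 61 + 55 = minute 116.
Actor marking cannot start until camera build (finishes minute 61, plus 5-minute gap → minute 66); set dressing (finishes minute 26). The controlling bound is minute 66, so actor marking finishes at 66 + 70 = minute 136.
The final polish cannot begin until actor marking (finishes minute 136). It runs from minute 136 to 136 + 70 = minute 206.
All tasks are finished once the last one completes. Finish times: Set dressing at 26, Camera build at 61, Actor marking at 136, Rehearsal at 116, The final polish at 206. The latest is minute 206.

206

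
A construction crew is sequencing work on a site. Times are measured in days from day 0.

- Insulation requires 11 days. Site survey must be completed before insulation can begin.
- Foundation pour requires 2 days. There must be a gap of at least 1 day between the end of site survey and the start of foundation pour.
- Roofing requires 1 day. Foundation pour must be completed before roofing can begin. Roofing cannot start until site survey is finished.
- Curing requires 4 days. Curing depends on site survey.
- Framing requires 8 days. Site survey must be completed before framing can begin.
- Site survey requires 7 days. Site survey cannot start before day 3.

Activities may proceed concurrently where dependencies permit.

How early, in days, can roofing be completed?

14

Site survey waits on its own release at day 3, so it starts at day 3 and finishes at 3 + 7 = day 10.
Foundation pour waits on site survey (finishes day 10, plus 1-day gap → day 11), so it starts at day 11 and finishes at 11 + 2 = day 13.
For roofing: foundation pour (finishes day 13); site survey (finishes day 10). Taking the maximum gives a start of day 13, and it finishes at 13 + 1 = day 14.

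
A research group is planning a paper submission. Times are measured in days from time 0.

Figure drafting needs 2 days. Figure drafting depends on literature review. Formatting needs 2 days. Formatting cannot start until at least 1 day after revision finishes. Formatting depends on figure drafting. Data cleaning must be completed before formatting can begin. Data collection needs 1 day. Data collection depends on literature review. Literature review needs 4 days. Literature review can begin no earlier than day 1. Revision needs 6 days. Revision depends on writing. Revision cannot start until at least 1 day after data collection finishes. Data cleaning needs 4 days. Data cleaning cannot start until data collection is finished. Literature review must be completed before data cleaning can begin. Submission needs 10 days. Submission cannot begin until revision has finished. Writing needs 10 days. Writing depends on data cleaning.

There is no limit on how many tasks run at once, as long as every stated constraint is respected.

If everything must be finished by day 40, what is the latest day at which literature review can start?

5

Nothing follows formatting; the deadline of day 40 is its only limit. It must start by 40 − 2 = day 38.
To finish by day 40, submission (duration 10) must start no later than day 30.
For revision: formatting (must start by day 38, minus 1-day gap → day 37); submission (must start by day 30). The most restrictive is day 30; with a 6-day duration, revision must start by day 24.
Writing must finish before revision (must start by day 24). With a 10-day duration, writing must start by 24 − 10 = day 14.
Data cleaning must finish in time for writing (must start by day 14); formatting (must start by day 38). The tightest is day 14, so data cleaning must start by 14 − 4 = day 10.
Data collection has several dependents: data cleaning (must start by day 10); revision (must start by day 24, minus 1-day gap → day 23). The earliest of those limits is day 10, so data collection must start by 10 − 1 = day 9.
Figure drafting must finish before formatting (must start by day 38). With a 2-day duration, figure drafting must start by 38 − 2 = day 36.
Literature review feeds data collection (must start by day 9); data cleaning (must start by day 10); figure drafting (must start by day 36). Taking the minimum, literature review must finish by day 9 and start by 9 − 4 = day 5.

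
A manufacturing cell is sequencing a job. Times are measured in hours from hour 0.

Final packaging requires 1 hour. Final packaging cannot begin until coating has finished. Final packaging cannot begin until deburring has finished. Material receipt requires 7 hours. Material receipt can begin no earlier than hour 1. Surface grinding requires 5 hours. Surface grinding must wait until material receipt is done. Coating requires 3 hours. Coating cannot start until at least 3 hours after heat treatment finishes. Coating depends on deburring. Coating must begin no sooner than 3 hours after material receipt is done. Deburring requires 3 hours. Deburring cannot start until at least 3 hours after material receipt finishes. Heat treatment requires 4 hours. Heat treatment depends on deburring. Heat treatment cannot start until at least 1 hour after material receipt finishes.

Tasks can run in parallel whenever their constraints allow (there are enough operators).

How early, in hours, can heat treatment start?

14

Material receipt waits on its own release at hour 1, so it starts at hour 1 and finishes at 1 + 7 = hour 8.
Deburring cannot begin until material receipt (finishes hour 8, plus 3-hour gap → hour 11). It runs from hour 11 to 11 + 3 = hour 14.
Heat treatment waits on deburring (finishes hour 14); material receipt (finishes hour 8, plus 1-hour gap → hour 9). The latest of these is hour 14, which is the earliest heat treatment can start.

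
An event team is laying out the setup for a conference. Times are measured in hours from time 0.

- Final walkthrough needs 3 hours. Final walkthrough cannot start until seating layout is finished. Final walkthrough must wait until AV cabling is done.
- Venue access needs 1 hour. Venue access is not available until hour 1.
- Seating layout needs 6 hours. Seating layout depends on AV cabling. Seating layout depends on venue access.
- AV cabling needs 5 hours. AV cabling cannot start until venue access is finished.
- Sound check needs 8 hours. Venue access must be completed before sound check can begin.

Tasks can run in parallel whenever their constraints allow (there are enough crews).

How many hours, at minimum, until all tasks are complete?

16

After its own release at hour 1, venue access can start at hour 1 and finishes at hour 2.
After venue access (finishes hour 2), sound check can start at hour 2 and finishes at hour 10.
AV cabling waits on venue access (finishes hour 2), so it starts at hour 2 and finishes at 2 + 5 = hour 7.
Seating layout has to wait for AV cabling (finishes hour 7); venue access (finishes hour 2). The latest of these is hour 7, so seating layout runs hour 7 to 7 + 6 = hour 13.
Final walkthrough needs all of seating layout (finishes hour 13); AV cabling (finishes hour 7). That puts its earliest start at hour 13; it finishes at 13 + 3 = hour 16.
All tasks are finished once the last one completes. Finish times: Venue access at 2, AV cabling at 7, Seating layout at 13, Sound check at 10, Final walkthrough at 16. The latest is hour 16.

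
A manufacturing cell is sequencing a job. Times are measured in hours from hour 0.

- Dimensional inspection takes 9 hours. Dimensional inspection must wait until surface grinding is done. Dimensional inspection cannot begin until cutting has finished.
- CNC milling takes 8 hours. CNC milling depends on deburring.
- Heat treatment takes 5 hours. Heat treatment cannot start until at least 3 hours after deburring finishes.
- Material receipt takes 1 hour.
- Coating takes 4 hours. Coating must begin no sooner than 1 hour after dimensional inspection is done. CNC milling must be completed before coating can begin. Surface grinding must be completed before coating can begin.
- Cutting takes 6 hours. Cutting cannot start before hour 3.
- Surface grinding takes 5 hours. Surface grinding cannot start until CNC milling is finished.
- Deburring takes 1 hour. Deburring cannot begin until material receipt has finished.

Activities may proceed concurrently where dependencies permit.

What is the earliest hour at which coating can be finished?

Cutting cannot begin until its own release at hour 3. It runs from hour 3 to 3 + 6 = hour 9.
Material receipt has no prerequisites, so it starts at hour 0 and finishes at hour 1.
Deburring waits on material receipt (finishes hour 1), so it starts at hour 1 and finishes at 1 + 1 = hour 2.
CNC milling waits on deburring (finishes hour 2), so it starts at hour 2 and finishes at 2 + 8 = hour 10.
Surface grinding cannot begin until CNC milling (finishes hour 10). It runs from hour 10 to 10 + 5 = hour 15.
Dimensional inspection has to wait for surface grinding (finishes hour 15); cutting (finishes hour 9). The latest of these is hour 15, so dimensional inspection runs hour 15 to 15 + 9 = hour 24.
Coating needs all of dimensional inspection (finishes hour 24, plus 1-hour gap → hour 25); CNC milling (finishes hour 10); surface grinding (finishes hour 15). That puts its earliest start at hour 25; it finishes at 25 + 4 = hour 29.

29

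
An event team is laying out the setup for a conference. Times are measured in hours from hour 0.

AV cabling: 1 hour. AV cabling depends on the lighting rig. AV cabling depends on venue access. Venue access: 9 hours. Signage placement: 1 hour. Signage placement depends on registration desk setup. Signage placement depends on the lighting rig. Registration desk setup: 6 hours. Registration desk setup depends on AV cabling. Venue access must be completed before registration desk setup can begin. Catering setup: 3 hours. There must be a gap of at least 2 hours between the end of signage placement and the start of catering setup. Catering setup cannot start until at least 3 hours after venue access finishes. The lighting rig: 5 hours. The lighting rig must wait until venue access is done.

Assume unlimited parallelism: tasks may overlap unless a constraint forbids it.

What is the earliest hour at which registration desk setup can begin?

Venue access has no prerequisites, so it starts at hour 0 and finishes at hour 9.
The lighting rig cannot begin until venue access (finishes hour 9). It runs from hour 9 to 9 + 5 = hour 14.
For AV cabling: the lighting rig (finishes hour 14); venue access (finishes hour 9). Taking the maximum gives a start of hour 14, and it finishes at 14 + 1 = hour 15.
Registration desk setup waits on AV cabling (finishes hour 15); venue access (finishes hour 9). The latest of these is hour 15, which is the earliest registration desk setup can start.

15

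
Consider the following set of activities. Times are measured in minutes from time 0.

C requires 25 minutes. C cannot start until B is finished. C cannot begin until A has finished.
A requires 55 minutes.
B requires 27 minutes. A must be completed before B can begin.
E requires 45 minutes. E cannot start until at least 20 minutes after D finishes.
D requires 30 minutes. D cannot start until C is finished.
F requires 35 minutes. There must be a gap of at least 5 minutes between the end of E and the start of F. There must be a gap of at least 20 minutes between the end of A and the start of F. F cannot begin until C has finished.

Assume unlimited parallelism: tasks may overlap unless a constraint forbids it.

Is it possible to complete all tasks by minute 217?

No

Nothing blocks A, so it runs from minute 0 to minute 55.
B waits on A (finishes minute 55), so it starts at minute 55 and finishes at 55 + 27 = minute 82.
C has to wait for B (finishes minute 82); A (finishes minute 55). The latest of these is minute 82, so C runs minute 82 to 82 + 25 = minute 107.
D waits on C (finishes minute 107), so it starts at minute 107 and finishes at 107 + 30 = minute 137.
E waits on D (finishes minute 137, plus 20-minute gap → minute 157), so it starts at minute 157 and finishes at 157 + 45 = minute 202.
F needs all of E (finishes minute 202, plus 5-minute gap → minute 207); A (finishes minute 55, plus 20-minute gap → minute 75); C (finishes minute 107). That puts its earliest start at minute 207; it finishes at 207 + 35 = minute 242.
The earliest everything can be done is minute 242, which is after the deadline of 217, so it is not possible.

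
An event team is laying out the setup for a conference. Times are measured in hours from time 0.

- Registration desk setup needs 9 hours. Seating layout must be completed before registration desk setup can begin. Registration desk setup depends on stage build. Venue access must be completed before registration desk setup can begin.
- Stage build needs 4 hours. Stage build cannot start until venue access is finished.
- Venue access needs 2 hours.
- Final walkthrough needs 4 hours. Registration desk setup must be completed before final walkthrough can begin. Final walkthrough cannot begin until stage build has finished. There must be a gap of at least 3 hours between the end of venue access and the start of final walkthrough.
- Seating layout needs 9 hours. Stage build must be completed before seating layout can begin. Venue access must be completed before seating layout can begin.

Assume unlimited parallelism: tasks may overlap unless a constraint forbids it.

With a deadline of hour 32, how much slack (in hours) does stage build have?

4

Venue access can start immediately at hour 0; it finishes at hour 2.
After venue access (finishes hour 2), stage build can start at hour 2 and finishes at hour 6.

Working backward from the deadline:
Nothing follows final walkthrough; the deadline of hour 32 is its only limit. It must start by 32 − 4 = hour 28.
Since final walkthrough (must start by hour 28) depends on it, registration desk setup must finish by hour 28. Backing off its 9-hour duration gives a latest start of hour 19.
Seating layout must finish before registration desk setup (must start by hour 19). With a 9-hour duration, seating layout must start by 19 − 9 = hour 10.
Stage build feeds seating layout (must start by hour 10); registration desk setup (must start by hour 19); final walkthrough (must start by hour 28). Taking the minimum, stage build must finish by hour 10 and start by 10 − 4 = hour 6.
So stage build can start as early as hour 2 and as late as hour 6, giving 6 − 2 = 4 hours of slack.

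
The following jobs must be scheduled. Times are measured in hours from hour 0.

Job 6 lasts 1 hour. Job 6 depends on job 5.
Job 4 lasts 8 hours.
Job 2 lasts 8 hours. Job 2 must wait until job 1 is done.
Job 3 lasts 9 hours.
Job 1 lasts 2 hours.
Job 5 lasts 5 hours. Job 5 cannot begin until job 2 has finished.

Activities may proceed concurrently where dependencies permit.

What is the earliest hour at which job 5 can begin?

10

Nothing blocks job 1, so it runs from hour 0 to hour 2.
Job 2 waits on job 1 (finishes hour 2), so it starts at hour 2 and finishes at 2 + 8 = hour 10.
Job 5 waits on job 2 (finishes hour 10), so the earliest it can start is hour 10.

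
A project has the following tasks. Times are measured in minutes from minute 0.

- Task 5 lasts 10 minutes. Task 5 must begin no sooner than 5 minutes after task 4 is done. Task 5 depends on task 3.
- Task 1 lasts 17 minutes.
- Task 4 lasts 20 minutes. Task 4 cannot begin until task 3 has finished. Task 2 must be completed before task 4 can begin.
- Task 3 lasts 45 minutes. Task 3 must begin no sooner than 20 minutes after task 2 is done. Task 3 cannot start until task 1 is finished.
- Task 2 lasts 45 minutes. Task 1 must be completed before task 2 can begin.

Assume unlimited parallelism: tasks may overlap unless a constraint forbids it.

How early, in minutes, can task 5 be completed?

Nothing blocks task 1, so it runs from minute 0 to minute 17.
Task 2 waits on task 1 (finishes minute 17), so it starts at minute 17 and finishes at 17 + 45 = minute 62.
For task 3: task 2 (finishes minute 62, plus 20-minute gap → minute 82); task 1 (finishes minute 17). Taking the maximum gives a start of minute 82, and it finishes at 82 + 45 = minute 127.
Task 4 cannot start until task 3 (finishes minute 127); task 2 (finishes minute 62). The controlling bound is minute 127, so task 4 finishes at 127 + 20 = minute 147.
Task 5 cannot start until task 4 (finishes minute 147, plus 5-minute gap → minute 152); task 3 (finishes minute 127). The controlling bound is minute 152, so task 5 finishes at 152 + 10 = minute 162.

162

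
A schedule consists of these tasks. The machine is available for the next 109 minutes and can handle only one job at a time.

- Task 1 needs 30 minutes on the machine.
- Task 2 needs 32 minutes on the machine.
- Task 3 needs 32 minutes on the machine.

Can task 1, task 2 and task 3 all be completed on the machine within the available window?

Running back to back, the jobs need 30 + 32 + 32 = 94 minutes on the machine.
Since 94 ≤ 109, they fit within the window.

Yes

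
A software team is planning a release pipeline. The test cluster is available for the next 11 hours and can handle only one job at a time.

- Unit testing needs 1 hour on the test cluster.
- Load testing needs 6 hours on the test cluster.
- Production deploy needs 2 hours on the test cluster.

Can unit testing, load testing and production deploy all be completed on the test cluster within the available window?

Yes

Running back to back, the jobs need 1 + 6 + 2 = 9 hours on the test cluster.
Since 9 ≤ 11, they fit within the window.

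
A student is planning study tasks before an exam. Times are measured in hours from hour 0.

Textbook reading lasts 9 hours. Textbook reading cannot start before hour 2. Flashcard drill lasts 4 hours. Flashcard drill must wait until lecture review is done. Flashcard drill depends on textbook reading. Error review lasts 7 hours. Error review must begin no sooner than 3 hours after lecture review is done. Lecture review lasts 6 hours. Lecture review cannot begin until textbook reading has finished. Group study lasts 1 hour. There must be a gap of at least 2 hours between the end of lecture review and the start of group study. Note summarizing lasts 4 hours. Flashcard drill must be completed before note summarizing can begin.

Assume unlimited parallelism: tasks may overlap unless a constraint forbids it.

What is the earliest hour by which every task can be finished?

Textbook reading cannot begin until its own release at hour 2. It runs from hour 2 to 2 + 9 = hour 11.
After textbook reading (finishes hour 11), lecture review can start at hour 11 and finishes at hour 17.
After lecture review (finishes hour 17, plus 2-hour gap → hour 19), group study can start at hour 19 and finishes at hour 20.
Error review waits on lecture review (finishes hour 17, plus 3-hour gap → hour 20), so it starts at hour 20 and finishes at 20 + 7 = hour 27.
Flashcard drill has to wait for lecture review (finishes hour 17); textbook reading (finishes hour 11). The latest of these is hour 17, so flashcard drill runs hour 17 to 17 + 4 = hour 21.
Note summarizing waits on flashcard drill (finishes hour 21), so it starts at hour 21 and finishes at 21 + 4 = hour 25.
All tasks are finished once the last one completes. Finish times: Textbook reading at 11, Lecture review at 17, Flashcard drill at 21, Error review at 27, Group study at 20, Note summarizing at 25. The latest is hour 27.

27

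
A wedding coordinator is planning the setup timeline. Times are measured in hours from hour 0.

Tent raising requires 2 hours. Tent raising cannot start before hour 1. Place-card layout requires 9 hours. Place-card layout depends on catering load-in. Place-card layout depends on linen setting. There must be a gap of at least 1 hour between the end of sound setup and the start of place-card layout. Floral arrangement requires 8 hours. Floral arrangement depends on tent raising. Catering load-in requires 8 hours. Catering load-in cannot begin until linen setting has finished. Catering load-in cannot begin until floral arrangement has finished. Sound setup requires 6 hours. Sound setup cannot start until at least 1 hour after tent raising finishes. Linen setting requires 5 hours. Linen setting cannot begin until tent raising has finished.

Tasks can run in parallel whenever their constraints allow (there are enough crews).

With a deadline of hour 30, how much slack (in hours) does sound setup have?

Tent raising waits on its own release at hour 1, so it starts at hour 1 and finishes at 1 + 2 = hour 3.
Sound setup waits on tent raising (finishes hour 3, plus 1-hour gap → hour 4), so it starts at hour 4 and finishes at 4 + 6 = hour 10.

Working backward from the deadline:
Place-card layout has no dependents, so it just needs to finish by hour 30. Starting by 30 − 9 = hour 21 achieves that.
Since place-card layout (must start by hour 21, minus 1-hour gap → hour 20) depends on it, sound setup must finish by hour 20. Backing off its 6-hour duration gives a latest start of hour 14.
So sound setup can start as early as hour 4 and as late as hour 14, giving 14 − 4 = 10 hours of slack.

10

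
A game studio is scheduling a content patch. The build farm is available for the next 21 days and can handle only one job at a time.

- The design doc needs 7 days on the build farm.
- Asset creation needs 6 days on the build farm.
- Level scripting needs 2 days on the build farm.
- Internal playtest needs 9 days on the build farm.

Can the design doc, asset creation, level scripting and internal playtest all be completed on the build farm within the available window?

No

Running back to back, the jobs need 7 + 6 + 2 + 9 = 24 days on the build farm.
Since 24 > 21, they cannot all fit.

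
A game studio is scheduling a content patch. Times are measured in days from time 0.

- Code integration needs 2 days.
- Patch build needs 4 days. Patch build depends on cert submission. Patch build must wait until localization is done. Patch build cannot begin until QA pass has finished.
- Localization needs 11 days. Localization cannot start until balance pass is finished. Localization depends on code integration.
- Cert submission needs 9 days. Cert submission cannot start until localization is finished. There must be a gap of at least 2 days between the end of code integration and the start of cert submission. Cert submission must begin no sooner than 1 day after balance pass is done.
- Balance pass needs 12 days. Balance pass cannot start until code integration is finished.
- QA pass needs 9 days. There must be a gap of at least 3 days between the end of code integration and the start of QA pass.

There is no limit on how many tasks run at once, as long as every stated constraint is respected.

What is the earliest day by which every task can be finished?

Nothing blocks code integration, so it runs from day 0 to day 2.
After code integration (finishes day 2, plus 3-day gap → day 5), QA pass can start at day 5 and finishes at day 14.
Balance pass waits on code integration (finishes day 2), so it starts at day 2 and finishes at 2 + 12 = day 14.
Localization needs all of balance pass (finishes day 14); code integration (finishes day 2). That puts its earliest start at day 14; it finishes at 14 + 11 = day 25.
Cert submission cannot start until localization (finishes day 25); code integration (finishes day 2, plus 2-day gap → day 4); balance pass (finishes day 14, plus 1-day gap → day 15). The controlling bound is day 25, so cert submission finishes at 25 + 9 = day 34.
Patch build needs all of cert submission (finishes day 34); localization (finishes day 25); QA pass (finishes day 14). That puts its earliest start at day 34; it finishes at 34 + 4 = day 38.
All tasks are finished once the last one completes. Finish times: Code integration at 2, Balance pass at 14, Localization at 25, QA pass at 14, Cert submission at 34, Patch build at 38. The latest is day 38.

38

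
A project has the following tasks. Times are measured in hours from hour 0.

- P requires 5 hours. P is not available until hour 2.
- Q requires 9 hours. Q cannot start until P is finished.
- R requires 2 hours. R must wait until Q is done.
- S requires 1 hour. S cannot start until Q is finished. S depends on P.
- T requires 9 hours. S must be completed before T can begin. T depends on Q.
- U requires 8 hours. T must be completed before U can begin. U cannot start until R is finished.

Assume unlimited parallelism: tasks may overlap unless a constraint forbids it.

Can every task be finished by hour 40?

Yes

After its own release at hour 2, P can start at hour 2 and finishes at hour 7.
Q cannot begin until P (finishes hour 7). It runs from hour 7 to 7 + 9 = hour 16.
S needs all of Q (finishes hour 16); P (finishes hour 7). That puts its earliest start at hour 16; it finishes at 16 + 1 = hour 17.
T has to wait for S (finishes hour 17); Q (finishes hour 16). The latest of these is hour 17, so T runs hour 17 to 17 + 9 = hour 26.
After Q (finishes hour 16), R can start at hour 16 and finishes at hour 18.
U has to wait for T (finishes hour 26); R (finishes hour 18). The latest of these is hour 26, so U runs hour 26 to 26 + 8 = hour 34.
Every task is finished by hour 34, which is no later than the deadline of 40, so the schedule is feasible.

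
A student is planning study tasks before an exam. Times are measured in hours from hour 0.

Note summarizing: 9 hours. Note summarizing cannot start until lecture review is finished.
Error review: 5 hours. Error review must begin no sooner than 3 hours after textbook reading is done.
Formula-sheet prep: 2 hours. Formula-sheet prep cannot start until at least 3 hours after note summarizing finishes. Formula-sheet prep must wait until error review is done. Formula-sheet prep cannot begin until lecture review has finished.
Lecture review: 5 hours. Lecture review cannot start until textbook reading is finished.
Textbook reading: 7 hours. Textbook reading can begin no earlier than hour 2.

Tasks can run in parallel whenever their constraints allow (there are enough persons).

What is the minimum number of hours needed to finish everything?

28

Textbook reading waits on its own release at hour 2, so it starts at hour 2 and finishes at 2 + 7 = hour 9.
After textbook reading (finishes hour 9, plus 3-hour gap → hour 12), error review can start at hour 12 and finishes at hour 17.
After textbook reading (finishes hour 9), lecture review can start at hour 9 and finishes at hour 14.
Note summarizing waits on lecture review (finishes hour 14), so it starts at hour 14 and finishes at 14 + 9 = hour 23.
Formula-sheet prep has to wait for note summarizing (finishes hour 23, plus 3-hour gap → hour 26); error review (finishes hour 17); lecture review (finishes hour 14). The latest of these is hour 26, so formula-sheet prep runs hour 26 to 26 + 2 = hour 28.
All tasks are finished once the last one completes. Finish times: Textbook reading at 9, Lecture review at 14, Error review at 17, Note summarizing at 23, Formula-sheet prep at 28. The latest is hour 28.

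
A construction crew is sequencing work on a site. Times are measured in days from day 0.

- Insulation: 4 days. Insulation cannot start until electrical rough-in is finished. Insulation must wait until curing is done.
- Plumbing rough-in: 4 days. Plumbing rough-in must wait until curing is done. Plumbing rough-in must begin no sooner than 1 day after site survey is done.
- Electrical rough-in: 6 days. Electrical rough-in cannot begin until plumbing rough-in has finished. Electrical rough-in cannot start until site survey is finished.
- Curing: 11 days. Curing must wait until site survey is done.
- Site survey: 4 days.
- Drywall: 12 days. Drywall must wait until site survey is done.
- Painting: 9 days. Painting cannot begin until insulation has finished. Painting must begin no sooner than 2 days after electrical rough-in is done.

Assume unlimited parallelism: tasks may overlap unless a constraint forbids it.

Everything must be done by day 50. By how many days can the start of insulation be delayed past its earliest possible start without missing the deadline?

Nothing blocks site survey, so it runs from day 0 to day 4.
Curing waits on site survey (finishes day 4), so it starts at day 4 and finishes at 4 + 11 = day 15.
Plumbing rough-in cannot start until curing (finishes day 15); site survey (finishes day 4, plus 1-day gap → day 5). The controlling bound is day 15, so plumbing rough-in finishes at 15 + 4 = day 19.
Electrical rough-in cannot start until plumbing rough-in (finishes day 19); site survey (finishes day 4). The controlling bound is day 19, so electrical rough-in finishes at 19 + 6 = day 25.
For insulation: electrical rough-in (finishes day 25); curing (finishes day 15). Taking the maximum gives a start of day 25, and it finishes at 25 + 4 = day 29.

Working backward from the deadline:
Painting must finish by day 50; it takes 9 days, so it must start by 50 − 9 = day 41.
Insulation feeds into painting (must start by day 41); so insulation must finish by day 41 and therefore start by day 37.
So insulation can start as early as day 25 and as late as day 37, giving 37 − 25 = 12 days of slack.

12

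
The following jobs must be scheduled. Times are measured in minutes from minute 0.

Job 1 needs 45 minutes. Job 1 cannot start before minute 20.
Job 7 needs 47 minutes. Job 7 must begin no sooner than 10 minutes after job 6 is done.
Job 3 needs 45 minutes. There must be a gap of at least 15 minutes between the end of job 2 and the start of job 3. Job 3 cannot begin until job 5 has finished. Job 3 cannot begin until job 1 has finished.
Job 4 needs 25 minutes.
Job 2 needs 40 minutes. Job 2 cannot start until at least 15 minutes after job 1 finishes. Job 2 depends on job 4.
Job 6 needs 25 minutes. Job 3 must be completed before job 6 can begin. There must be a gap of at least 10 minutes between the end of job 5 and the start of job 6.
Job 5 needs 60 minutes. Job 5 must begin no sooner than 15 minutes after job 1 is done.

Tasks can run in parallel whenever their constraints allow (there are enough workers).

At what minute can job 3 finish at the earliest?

185

Nothing blocks job 4, so it runs from minute 0 to minute 25.
Job 1 waits on its own release at minute 20, so it starts at minute 20 and finishes at 20 + 45 = minute 65.
Job 5 cannot begin until job 1 (finishes minute 65, plus 15-minute gap → minute 80). It runs from minute 80 to 80 + 60 = minute 140.
Job 2 cannot start until job 1 (finishes minute 65, plus 15-minute gap → minute 80); job 4 (finishes minute 25). The controlling bound is minute 80, so job 2 finishes at 80 + 40 = minute 120.
Job 3 needs all of job 2 (finishes minute 120, plus 15-minute gap → minute 135); job 5 (finishes minute 140); job 1 (finishes minute 65). That puts its earliest start at minute 140; it finishes at 140 + 45 = minute 185.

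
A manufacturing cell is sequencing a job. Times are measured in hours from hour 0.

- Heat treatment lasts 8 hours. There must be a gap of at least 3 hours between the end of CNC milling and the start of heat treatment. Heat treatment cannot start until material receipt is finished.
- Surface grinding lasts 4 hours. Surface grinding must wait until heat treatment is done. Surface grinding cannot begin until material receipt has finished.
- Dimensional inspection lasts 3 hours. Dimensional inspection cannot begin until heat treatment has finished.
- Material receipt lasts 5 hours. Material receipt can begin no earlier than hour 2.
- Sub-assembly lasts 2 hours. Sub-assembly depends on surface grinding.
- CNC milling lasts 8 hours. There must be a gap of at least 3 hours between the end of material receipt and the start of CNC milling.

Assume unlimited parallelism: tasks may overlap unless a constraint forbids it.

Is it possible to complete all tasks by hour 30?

Material receipt waits on its own release at hour 2, so it starts at hour 2 and finishes at 2 + 5 = hour 7.
CNC milling cannot begin until material receipt (finishes hour 7, plus 3-hour gap → hour 10). It runs from hour 10 to 10 + 8 = hour 18.
For heat treatment: CNC milling (finishes hour 18, plus 3-hour gap → hour 21); material receipt (finishes hour 7). Taking the maximum gives a start of hour 21, and it finishes at 21 + 8 = hour 29.
Dimensional inspection cannot begin until heat treatment (finishes hour 29). It runs from hour 29 to 29 + 3 = hour 32.
Surface grinding needs all of heat treatment (finishes hour 29); material receipt (finishes hour 7). That puts its earliest start at hour 29; it finishes at 29 + 4 = hour 33.
Sub-assembly waits on surface grinding (finishes hour 33), so it starts at hour 33 and finishes at 33 + 2 = hour 35.
The earliest everything can be done is hour 35, which is after the deadline of 30, so it is not possible.

No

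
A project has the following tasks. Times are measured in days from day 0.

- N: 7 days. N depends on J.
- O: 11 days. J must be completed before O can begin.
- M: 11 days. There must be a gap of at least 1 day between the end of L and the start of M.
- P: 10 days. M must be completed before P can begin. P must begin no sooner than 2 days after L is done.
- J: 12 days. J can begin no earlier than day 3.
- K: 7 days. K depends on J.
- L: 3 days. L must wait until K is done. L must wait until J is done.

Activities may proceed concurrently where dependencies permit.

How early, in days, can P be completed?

47

J cannot begin until its own release at day 3. It runs from day 3 to 3 + 12 = day 15.
After J (finishes day 15), K can start at day 15 and finishes at day 22.
L has to wait for K (finishes day 22); J (finishes day 15). The latest of these is day 22, so L runs day 22 to 22 + 3 = day 25.
M cannot begin until L (finishes day 25, plus 1-day gap → day 26). It runs from day 26 to 26 + 11 = day 37.
P cannot start until M (finishes day 37); L (finishes day 25, plus 2-day gap → day 27). The controlling bound is day 37, so P finishes at 37 + 10 = day 47.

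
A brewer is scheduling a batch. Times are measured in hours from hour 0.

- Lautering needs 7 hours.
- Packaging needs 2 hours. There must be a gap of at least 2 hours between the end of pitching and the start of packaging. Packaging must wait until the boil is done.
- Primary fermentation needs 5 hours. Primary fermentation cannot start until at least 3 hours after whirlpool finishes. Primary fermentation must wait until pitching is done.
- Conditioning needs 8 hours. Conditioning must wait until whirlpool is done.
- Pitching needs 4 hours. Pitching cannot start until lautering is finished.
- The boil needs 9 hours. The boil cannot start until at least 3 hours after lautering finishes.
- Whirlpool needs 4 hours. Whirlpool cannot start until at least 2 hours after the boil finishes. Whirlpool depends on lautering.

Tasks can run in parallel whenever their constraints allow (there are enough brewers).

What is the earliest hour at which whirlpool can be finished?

Lautering has no prerequisites, so it starts at hour 0 and finishes at hour 7.
After lautering (finishes hour 7, plus 3-hour gap → hour 10), the boil can start at hour 10 and finishes at hour 19.
Whirlpool has to wait for the boil (finishes hour 19, plus 2-hour gap → hour 21); lautering (finishes hour 7). The latest of these is hour 21, so whirlpool runs hour 21 to 21 + 4 = hour 25.

25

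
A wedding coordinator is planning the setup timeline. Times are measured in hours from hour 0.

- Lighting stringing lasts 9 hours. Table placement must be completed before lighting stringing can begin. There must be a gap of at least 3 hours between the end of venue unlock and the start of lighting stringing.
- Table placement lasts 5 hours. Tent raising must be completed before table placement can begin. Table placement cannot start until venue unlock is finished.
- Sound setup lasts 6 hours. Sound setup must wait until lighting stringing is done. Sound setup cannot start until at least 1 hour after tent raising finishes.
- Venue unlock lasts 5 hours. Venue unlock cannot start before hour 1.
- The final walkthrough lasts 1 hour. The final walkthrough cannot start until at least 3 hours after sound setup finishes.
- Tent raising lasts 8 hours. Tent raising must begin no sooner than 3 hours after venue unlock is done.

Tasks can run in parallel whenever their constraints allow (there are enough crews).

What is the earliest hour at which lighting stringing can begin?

22

Venue unlock waits on its own release at hour 1, so it starts at hour 1 and finishes at 1 + 5 = hour 6.
Tent raising waits on venue unlock (finishes hour 6, plus 3-hour gap → hour 9), so it starts at hour 9 and finishes at 9 + 8 = hour 17.
Table placement needs all of tent raising (finishes hour 17); venue unlock (finishes hour 6). That puts its earliest start at hour 17; it finishes at 17 + 5 = hour 22.
Lighting stringing waits on table placement (finishes hour 22); venue unlock (finishes hour 6, plus 3-hour gap → hour 9). The latest of these is hour 22, which is the earliest lighting stringing can start.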